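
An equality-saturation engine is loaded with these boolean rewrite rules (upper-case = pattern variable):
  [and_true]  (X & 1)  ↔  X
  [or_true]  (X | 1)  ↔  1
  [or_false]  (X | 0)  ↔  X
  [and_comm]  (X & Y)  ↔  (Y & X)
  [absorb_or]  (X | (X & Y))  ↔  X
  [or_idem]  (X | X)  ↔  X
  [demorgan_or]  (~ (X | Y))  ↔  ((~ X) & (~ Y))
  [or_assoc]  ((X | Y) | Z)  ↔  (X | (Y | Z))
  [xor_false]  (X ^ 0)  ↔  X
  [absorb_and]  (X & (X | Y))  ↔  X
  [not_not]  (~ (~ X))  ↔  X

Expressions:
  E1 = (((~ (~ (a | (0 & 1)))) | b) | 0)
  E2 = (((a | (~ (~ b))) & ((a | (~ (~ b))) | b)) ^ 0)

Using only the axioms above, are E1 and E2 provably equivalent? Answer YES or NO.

YES

(1) (0 & 1)  =[and_true →]=  0    ⊢ (((~ (~ (a | 0))) | b) | 0)
(2) (~ (~ (a | 0)))  =[not_not →]=  (a | 0)    ⊢ (((a | 0) | b) | 0)
(3) (a | 0)  =[or_false →]=  a    ⊢ ((a | b) | 0)
(4) ((a | b) | 0)  =[or_false →]=  (a | b)
(5) b  =[not_not ←]=  (~ (~ b))    ⊢ (a | (~ (~ b)))
(6) (a | (~ (~ b)))  =[xor_false ←]=  ((a | (~ (~ b))) ^ 0)
(7) (a | (~ (~ b)))  =[absorb_and ←]=  ((a | (~ (~ b))) & ((a | (~ (~ b))) | b))    ⊢ E2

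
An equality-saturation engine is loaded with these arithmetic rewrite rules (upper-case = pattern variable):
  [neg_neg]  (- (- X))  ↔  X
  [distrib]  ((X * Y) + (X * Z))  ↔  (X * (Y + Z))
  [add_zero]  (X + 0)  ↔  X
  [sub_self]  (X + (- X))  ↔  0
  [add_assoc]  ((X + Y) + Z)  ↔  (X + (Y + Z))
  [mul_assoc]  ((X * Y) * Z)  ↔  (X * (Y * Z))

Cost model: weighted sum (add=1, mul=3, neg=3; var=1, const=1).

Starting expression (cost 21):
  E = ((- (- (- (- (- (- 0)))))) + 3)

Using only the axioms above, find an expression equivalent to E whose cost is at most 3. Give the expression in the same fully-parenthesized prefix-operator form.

(1) (- (- 0))  =[neg_neg →]=  0    ⊢ ((- (- (- (- 0)))) + 3)
(2) (- (- (- (- 0))))  =[neg_neg →]=  (- (- 0))    ⊢ ((- (- 0)) + 3)
(3) (- (- 0))  =[neg_neg →]=  0    ⊢ cost 3, within 3

(0 + 3)   [cost 3]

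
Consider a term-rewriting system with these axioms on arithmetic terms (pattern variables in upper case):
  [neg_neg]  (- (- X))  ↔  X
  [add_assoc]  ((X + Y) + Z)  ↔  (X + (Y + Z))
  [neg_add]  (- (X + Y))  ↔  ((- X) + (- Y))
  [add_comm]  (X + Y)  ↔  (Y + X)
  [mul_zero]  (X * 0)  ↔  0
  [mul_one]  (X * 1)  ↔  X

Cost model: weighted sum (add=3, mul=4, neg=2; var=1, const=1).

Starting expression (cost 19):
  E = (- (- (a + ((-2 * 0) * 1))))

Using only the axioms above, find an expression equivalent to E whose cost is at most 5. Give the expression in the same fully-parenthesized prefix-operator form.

(a + 0)   [cost 5]

(1) ((-2 * 0) * 1)  =[mul_one →]=  (-2 * 0)    ⊢ (- (- (a + (-2 * 0))))
(2) (- (- (a + (-2 * 0))))  =[neg_neg →]=  (a + (-2 * 0))
(3) (-2 * 0)  =[mul_zero →]=  0    ⊢ cost 5, within 5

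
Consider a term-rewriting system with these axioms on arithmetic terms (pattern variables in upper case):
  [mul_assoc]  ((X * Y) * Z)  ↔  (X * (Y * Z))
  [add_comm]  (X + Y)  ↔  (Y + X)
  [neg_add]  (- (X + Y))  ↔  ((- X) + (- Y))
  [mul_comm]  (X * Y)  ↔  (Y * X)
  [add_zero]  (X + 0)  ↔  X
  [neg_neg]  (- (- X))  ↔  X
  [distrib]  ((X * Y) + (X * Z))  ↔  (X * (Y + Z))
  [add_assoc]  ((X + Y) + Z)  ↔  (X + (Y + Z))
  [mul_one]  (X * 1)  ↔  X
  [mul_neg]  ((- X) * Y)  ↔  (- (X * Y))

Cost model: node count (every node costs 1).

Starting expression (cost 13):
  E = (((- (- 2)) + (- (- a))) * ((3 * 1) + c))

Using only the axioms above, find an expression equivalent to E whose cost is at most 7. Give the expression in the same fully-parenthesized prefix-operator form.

((2 + a) * (3 + c))   [cost 7]

(1) (3 * 1)  =[mul_one →]=  3    ⊢ (((- (- 2)) + (- (- a))) * (3 + c))
(2) (- (- 2))  =[neg_neg →]=  2    ⊢ ((2 + (- (- a))) * (3 + c))
(3) (- (- a))  =[neg_neg →]=  a    ⊢ cost 7, within 7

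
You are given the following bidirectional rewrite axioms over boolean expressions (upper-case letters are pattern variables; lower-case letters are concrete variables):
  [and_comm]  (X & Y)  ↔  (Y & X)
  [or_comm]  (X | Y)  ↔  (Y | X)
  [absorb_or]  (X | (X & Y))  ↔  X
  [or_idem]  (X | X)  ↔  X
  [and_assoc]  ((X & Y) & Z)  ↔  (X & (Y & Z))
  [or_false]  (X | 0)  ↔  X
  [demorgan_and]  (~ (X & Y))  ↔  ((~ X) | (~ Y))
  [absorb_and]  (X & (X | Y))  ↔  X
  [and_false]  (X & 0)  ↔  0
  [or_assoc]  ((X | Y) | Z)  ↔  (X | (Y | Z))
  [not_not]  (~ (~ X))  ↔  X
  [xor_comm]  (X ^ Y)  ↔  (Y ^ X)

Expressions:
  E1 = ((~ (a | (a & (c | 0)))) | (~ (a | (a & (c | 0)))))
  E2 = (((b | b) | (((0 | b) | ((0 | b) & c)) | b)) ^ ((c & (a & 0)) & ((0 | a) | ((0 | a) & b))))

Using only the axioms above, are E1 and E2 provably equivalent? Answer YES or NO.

NO

All listed rules preserve value, hence provable equivalence implies equal values everywhere; look for a separating assignment.
a=0, b=0, c=0 gives E1 ↦ 1, E2 ↦ 0; values differ ⇒ not provably equivalent.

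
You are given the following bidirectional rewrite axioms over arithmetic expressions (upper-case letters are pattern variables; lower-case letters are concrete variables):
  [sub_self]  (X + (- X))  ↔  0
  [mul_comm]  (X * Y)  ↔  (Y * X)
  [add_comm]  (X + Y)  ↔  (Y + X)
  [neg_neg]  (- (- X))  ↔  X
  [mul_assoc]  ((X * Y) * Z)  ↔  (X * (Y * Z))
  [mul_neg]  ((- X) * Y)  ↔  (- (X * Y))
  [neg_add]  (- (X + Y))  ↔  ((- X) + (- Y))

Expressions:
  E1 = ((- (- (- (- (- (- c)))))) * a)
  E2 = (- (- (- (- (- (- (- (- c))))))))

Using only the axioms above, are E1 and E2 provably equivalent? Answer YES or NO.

NO

Every axiom is a valid identity, so a rewrite proof would force E1 and E2 to agree under every assignment.
At a=0, c=1: E1 = 0 but E2 = 1; they differ, so no derivation exists.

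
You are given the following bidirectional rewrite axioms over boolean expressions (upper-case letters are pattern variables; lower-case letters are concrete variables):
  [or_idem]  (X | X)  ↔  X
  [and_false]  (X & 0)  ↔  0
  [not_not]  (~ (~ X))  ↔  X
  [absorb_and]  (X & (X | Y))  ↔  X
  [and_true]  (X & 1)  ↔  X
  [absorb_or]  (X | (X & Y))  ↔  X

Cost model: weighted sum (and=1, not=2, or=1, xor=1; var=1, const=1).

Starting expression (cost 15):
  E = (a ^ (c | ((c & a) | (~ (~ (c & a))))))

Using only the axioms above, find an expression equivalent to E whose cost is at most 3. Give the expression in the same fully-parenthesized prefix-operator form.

(a ^ c)   [cost 3]

step 1: not_not (→) rewrites (~ (~ (c & a))) into (c & a), now (a ^ (c | ((c & a) | (c & a))))
step 2: or_idem (→) rewrites ((c & a) | (c & a)) into (c & a), now (a ^ (c | (c & a)))
step 3: absorb_or (→) rewrites (c | (c & a)) into c, reaching cost 3 (bound 3)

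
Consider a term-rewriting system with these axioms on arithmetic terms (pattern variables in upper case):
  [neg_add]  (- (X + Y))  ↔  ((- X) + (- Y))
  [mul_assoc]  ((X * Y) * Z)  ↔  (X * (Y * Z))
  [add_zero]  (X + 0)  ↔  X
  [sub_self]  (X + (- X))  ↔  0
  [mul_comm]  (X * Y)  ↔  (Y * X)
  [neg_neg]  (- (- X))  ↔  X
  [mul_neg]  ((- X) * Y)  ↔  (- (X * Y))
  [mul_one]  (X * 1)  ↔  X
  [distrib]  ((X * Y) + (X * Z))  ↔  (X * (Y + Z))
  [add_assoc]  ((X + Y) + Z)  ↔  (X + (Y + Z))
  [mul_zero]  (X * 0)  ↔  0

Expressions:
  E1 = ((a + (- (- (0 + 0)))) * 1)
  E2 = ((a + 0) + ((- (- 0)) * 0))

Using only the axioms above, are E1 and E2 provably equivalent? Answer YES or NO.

YES

(1) (0 + 0)  =[add_zero →]=  0    ⊢ ((a + (- (- 0))) * 1)
(2) ((a + (- (- 0))) * 1)  =[mul_one →]=  (a + (- (- 0)))
(3) (- (- 0))  =[neg_neg →]=  0    ⊢ (a + 0)
(4) 0  =[mul_zero ←]=  (0 * 0)    ⊢ (a + (0 * 0))
(5) 0  =[neg_neg ←]=  (- (- 0))    ⊢ (a + ((- (- 0)) * 0))
(6) a  =[add_zero ←]=  (a + 0)    ⊢ E2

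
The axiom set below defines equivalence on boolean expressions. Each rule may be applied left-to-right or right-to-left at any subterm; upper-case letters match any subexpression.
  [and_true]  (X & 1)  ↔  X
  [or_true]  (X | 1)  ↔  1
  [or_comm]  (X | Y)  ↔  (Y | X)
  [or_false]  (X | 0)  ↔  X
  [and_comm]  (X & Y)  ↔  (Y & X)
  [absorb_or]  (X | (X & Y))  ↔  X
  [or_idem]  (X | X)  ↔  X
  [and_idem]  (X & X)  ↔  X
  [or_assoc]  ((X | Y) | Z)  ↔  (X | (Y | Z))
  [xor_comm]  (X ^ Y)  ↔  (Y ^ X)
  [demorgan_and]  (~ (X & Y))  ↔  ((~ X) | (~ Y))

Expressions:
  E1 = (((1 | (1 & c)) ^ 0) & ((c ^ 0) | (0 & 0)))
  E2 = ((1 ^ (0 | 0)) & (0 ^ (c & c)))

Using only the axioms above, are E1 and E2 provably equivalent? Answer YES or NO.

step 1: absorb_or (→) rewrites (1 | (1 & c)) into 1, now ((1 ^ 0) & ((c ^ 0) | (0 & 0)))
step 2: and_idem (→) rewrites (0 & 0) into 0, now ((1 ^ 0) & ((c ^ 0) | 0))
step 3: or_false (→) rewrites ((c ^ 0) | 0) into (c ^ 0), now ((1 ^ 0) & (c ^ 0))
step 4: or_idem (←) rewrites 0 into (0 | 0), now ((1 ^ (0 | 0)) & (c ^ 0))
step 5: xor_comm (→) rewrites (c ^ 0) into (0 ^ c), now ((1 ^ (0 | 0)) & (0 ^ c))
step 6: and_idem (←) rewrites c into (c & c), which is E2

YES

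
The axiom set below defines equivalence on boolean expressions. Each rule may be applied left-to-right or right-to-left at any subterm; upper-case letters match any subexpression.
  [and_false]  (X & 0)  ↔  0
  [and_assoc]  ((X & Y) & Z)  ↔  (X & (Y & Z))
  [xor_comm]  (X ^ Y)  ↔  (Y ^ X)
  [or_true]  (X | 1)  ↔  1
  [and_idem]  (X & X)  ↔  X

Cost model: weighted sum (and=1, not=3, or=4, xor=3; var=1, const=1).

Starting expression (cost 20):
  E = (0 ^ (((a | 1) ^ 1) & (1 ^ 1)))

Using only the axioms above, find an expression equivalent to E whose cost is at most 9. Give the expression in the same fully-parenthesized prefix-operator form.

step 1: or_true (→) rewrites (a | 1) into 1, now (0 ^ ((1 ^ 1) & (1 ^ 1)))
step 2: and_idem (→) rewrites ((1 ^ 1) & (1 ^ 1)) into (1 ^ 1), reaching cost 9 (bound 9)

(0 ^ (1 ^ 1))   [cost 9]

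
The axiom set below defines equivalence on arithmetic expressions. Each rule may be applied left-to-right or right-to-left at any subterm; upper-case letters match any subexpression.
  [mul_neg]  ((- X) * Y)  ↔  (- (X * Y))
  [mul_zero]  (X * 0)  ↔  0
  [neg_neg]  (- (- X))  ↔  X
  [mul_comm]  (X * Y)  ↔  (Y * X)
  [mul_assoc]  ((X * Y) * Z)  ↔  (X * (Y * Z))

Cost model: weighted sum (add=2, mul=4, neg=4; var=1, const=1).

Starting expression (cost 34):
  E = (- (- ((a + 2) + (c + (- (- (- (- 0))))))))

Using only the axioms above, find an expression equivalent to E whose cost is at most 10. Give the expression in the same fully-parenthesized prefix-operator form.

((a + 2) + (c + 0))   [cost 10]

1. [neg_neg →] (- (- 0))  →  0;  E = (- (- ((a + 2) + (c + (- (- 0))))))
2. [neg_neg →] (- (- ((a + 2) + (c + (- (- 0))))))  →  ((a + 2) + (c + (- (- 0))))
3. [neg_neg →] (- (- 0))  →  0;  cost 10 ≤ 10, done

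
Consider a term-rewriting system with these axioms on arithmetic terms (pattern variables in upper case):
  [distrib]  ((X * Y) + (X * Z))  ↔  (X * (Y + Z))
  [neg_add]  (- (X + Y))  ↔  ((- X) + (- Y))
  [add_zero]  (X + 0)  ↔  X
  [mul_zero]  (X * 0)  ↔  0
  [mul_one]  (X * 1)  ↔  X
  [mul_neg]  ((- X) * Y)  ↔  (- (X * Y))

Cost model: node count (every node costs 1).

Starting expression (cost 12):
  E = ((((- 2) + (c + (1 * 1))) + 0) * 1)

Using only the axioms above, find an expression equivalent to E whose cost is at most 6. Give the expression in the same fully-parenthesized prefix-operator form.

step 1: mul_one (→) rewrites ((((- 2) + (c + (1 * 1))) + 0) * 1) into (((- 2) + (c + (1 * 1))) + 0)
step 2: mul_one (→) rewrites (1 * 1) into 1, now (((- 2) + (c + 1)) + 0)
step 3: add_zero (→) rewrites (((- 2) + (c + 1)) + 0) into ((- 2) + (c + 1)), reaching cost 6 (bound 6)

((- 2) + (c + 1))   [cost 6]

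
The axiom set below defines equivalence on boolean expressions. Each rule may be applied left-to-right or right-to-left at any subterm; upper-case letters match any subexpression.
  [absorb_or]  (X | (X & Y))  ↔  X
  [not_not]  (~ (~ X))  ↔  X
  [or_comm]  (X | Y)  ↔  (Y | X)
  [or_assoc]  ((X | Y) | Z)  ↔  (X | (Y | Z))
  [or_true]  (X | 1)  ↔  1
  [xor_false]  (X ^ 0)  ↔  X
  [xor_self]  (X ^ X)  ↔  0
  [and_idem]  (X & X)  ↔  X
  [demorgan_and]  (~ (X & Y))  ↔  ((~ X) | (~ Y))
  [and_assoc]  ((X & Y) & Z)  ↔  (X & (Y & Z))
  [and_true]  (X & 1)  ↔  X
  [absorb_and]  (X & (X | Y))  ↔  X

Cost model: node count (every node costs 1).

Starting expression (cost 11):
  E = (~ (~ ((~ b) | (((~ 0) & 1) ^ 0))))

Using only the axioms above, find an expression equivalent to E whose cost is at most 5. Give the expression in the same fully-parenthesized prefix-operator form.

step 1: and_true (→) rewrites ((~ 0) & 1) into (~ 0), now (~ (~ ((~ b) | ((~ 0) ^ 0))))
step 2: xor_false (→) rewrites ((~ 0) ^ 0) into (~ 0), now (~ (~ ((~ b) | (~ 0))))
step 3: not_not (→) rewrites (~ (~ ((~ b) | (~ 0)))) into ((~ b) | (~ 0)), reaching cost 5 (bound 5)

((~ b) | (~ 0))   [cost 5]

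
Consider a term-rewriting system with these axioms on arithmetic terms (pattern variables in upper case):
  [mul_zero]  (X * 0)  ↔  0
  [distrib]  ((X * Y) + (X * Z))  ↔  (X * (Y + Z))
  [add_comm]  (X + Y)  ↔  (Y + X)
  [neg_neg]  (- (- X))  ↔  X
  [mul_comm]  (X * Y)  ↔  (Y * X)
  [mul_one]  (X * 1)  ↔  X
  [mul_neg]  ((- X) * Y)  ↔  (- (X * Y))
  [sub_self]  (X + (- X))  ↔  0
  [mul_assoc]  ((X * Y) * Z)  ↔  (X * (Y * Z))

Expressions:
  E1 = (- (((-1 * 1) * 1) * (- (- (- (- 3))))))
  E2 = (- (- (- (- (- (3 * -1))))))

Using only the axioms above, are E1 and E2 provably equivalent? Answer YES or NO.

(1) (- (- (- (- 3))))  =[neg_neg →]=  (- (- 3))    ⊢ (- (((-1 * 1) * 1) * (- (- 3))))
(2) (- (- 3))  =[neg_neg →]=  3    ⊢ (- (((-1 * 1) * 1) * 3))
(3) (-1 * 1)  =[mul_one →]=  -1    ⊢ (- ((-1 * 1) * 3))
(4) (-1 * 1)  =[mul_one →]=  -1    ⊢ (- (-1 * 3))
(5) (-1 * 3)  =[mul_comm →]=  (3 * -1)    ⊢ (- (3 * -1))
(6) (- (3 * -1))  =[neg_neg ←]=  (- (- (- (3 * -1))))
(7) (3 * -1)  =[neg_neg ←]=  (- (- (3 * -1)))    ⊢ E2

YES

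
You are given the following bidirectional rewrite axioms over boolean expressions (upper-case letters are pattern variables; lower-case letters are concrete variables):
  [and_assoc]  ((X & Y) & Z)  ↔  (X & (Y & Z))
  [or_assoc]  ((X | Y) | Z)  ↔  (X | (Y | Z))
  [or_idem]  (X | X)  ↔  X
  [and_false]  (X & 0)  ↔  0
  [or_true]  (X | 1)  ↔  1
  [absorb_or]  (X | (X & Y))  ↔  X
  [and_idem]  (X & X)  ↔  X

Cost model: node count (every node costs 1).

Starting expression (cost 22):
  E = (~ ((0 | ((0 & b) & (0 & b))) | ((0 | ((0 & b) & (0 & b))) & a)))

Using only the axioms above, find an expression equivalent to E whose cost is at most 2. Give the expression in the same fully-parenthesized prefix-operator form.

1. [absorb_or →] ((0 | ((0 & b) & (0 & b))) | ((0 | ((0 & b) & (0 & b))) & a))  →  (0 | ((0 & b) & (0 & b)));  E = (~ (0 | ((0 & b) & (0 & b))))
2. [and_idem →] ((0 & b) & (0 & b))  →  (0 & b);  E = (~ (0 | (0 & b)))
3. [absorb_or →] (0 | (0 & b))  →  0;  cost 2 ≤ 2, done

(~ 0)   [cost 2]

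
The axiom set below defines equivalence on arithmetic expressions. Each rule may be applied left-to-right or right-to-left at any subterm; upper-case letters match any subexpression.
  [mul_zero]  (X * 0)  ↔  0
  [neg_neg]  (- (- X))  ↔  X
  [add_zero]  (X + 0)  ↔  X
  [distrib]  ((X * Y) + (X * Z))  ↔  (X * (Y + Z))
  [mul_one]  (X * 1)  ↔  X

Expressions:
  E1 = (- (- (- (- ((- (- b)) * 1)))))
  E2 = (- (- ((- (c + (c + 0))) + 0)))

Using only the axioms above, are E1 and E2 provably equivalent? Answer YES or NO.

NO

Every axiom is a valid identity, so a rewrite proof would force E1 and E2 to agree under every assignment.
At b=0, c=1: E1 = 0 but E2 = -2; they differ, so no derivation exists.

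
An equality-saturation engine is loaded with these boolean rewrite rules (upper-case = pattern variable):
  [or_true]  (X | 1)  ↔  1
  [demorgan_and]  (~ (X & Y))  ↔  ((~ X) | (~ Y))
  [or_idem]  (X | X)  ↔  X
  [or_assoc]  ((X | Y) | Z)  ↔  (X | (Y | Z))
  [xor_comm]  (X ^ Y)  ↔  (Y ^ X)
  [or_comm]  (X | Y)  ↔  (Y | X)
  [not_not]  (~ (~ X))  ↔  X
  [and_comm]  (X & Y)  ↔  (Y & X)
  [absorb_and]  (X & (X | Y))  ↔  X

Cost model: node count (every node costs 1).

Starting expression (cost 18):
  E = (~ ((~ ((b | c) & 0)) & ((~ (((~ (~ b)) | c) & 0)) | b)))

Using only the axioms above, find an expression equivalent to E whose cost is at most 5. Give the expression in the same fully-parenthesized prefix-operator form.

((b | c) & 0)   [cost 5]

step 1: not_not (→) rewrites (~ (~ b)) into b, now (~ ((~ ((b | c) & 0)) & ((~ ((b | c) & 0)) | b)))
step 2: absorb_and (→) rewrites ((~ ((b | c) & 0)) & ((~ ((b | c) & 0)) | b)) into (~ ((b | c) & 0)), now (~ (~ ((b | c) & 0)))
step 3: not_not (→) rewrites (~ (~ ((b | c) & 0))) into ((b | c) & 0), reaching cost 5 (bound 5)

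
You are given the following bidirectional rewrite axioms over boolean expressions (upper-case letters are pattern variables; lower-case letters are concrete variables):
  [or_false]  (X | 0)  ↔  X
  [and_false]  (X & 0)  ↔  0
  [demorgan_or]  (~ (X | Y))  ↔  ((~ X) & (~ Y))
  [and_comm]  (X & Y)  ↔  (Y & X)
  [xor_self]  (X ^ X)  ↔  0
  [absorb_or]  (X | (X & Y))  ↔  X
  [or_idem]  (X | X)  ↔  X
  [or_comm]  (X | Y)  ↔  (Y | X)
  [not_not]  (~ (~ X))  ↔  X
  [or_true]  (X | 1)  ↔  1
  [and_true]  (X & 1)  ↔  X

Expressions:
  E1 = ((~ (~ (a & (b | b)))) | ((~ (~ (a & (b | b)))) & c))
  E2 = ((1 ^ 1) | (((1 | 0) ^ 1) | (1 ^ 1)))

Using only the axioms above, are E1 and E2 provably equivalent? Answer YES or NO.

All listed rules preserve value, hence provable equivalence implies equal values everywhere; look for a separating assignment.
a=1, b=1, c=0 gives E1 ↦ 1, E2 ↦ 0; values differ ⇒ not provably equivalent.

NO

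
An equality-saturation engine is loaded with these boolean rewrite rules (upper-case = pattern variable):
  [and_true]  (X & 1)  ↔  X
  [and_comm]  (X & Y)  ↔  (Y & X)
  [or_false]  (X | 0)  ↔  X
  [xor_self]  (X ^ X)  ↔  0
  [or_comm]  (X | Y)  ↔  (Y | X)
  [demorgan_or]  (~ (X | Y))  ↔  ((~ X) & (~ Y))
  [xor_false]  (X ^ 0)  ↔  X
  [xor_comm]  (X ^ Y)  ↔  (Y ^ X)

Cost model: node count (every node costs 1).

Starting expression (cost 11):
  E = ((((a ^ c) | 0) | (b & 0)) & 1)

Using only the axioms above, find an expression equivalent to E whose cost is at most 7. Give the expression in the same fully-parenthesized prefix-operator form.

1. [or_false →] ((a ^ c) | 0)  →  (a ^ c);  E = (((a ^ c) | (b & 0)) & 1)
2. [xor_comm →] (a ^ c)  →  (c ^ a);  E = (((c ^ a) | (b & 0)) & 1)
3. [and_true →] (((c ^ a) | (b & 0)) & 1)  →  ((c ^ a) | (b & 0));  cost 7 ≤ 7, done

((c ^ a) | (b & 0))   [cost 7]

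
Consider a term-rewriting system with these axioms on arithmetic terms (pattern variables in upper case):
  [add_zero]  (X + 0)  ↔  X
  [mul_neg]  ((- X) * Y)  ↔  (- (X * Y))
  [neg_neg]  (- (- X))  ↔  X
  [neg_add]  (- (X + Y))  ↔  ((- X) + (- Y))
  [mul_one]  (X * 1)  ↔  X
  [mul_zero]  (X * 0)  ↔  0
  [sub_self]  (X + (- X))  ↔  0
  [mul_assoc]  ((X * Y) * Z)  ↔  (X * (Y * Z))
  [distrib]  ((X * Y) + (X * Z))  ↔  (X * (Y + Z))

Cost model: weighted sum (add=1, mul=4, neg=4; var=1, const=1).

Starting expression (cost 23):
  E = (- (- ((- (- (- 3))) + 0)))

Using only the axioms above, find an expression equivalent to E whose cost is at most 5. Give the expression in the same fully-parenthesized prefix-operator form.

(- 3)   [cost 5]

(1) (- (- ((- (- (- 3))) + 0)))  =[neg_neg →]=  ((- (- (- 3))) + 0)
(2) (- (- 3))  =[neg_neg →]=  3    ⊢ ((- 3) + 0)
(3) ((- 3) + 0)  =[add_zero →]=  (- 3)    ⊢ cost 5, within 5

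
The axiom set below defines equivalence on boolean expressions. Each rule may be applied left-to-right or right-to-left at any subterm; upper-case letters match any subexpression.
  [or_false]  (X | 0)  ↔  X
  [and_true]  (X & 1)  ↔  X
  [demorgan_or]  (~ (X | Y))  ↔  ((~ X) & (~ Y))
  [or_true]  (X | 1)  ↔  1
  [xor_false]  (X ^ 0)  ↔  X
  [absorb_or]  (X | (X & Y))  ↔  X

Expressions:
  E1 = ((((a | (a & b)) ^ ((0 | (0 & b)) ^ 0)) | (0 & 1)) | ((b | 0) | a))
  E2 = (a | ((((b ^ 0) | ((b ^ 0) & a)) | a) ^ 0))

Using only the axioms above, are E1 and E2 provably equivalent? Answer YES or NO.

YES

step 1: xor_false (→) rewrites ((0 | (0 & b)) ^ 0) into (0 | (0 & b)), now ((((a | (a & b)) ^ (0 | (0 & b))) | (0 & 1)) | ((b | 0) | a))
step 2: or_false (→) rewrites (b | 0) into b, now ((((a | (a & b)) ^ (0 | (0 & b))) | (0 & 1)) | (b | a))
step 3: absorb_or (→) rewrites (a | (a & b)) into a, now (((a ^ (0 | (0 & b))) | (0 & 1)) | (b | a))
step 4: absorb_or (→) rewrites (0 | (0 & b)) into 0, now (((a ^ 0) | (0 & 1)) | (b | a))
step 5: and_true (→) rewrites (0 & 1) into 0, now (((a ^ 0) | 0) | (b | a))
step 6: or_false (→) rewrites ((a ^ 0) | 0) into (a ^ 0), now ((a ^ 0) | (b | a))
step 7: xor_false (→) rewrites (a ^ 0) into a, now (a | (b | a))
step 8: xor_false (←) rewrites b into (b ^ 0), now (a | ((b ^ 0) | a))
step 9: xor_false (←) rewrites ((b ^ 0) | a) into (((b ^ 0) | a) ^ 0), now (a | (((b ^ 0) | a) ^ 0))
step 10: absorb_or (←) rewrites (b ^ 0) into ((b ^ 0) | ((b ^ 0) & a)), which is E2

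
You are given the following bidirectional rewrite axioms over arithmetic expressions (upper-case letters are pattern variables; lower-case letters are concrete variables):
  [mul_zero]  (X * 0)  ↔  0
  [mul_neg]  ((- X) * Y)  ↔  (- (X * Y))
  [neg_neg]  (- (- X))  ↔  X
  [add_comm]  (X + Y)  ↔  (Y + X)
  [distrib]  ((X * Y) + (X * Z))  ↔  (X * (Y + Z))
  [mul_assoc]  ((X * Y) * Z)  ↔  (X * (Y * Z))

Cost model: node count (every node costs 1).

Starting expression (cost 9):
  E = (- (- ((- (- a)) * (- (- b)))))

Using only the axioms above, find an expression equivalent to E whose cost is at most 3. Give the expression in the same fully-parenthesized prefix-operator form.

step 1: neg_neg (→) rewrites (- (- ((- (- a)) * (- (- b))))) into ((- (- a)) * (- (- b)))
step 2: neg_neg (→) rewrites (- (- b)) into b, now ((- (- a)) * b)
step 3: neg_neg (→) rewrites (- (- a)) into a, reaching cost 3 (bound 3)

(a * b)   [cost 3]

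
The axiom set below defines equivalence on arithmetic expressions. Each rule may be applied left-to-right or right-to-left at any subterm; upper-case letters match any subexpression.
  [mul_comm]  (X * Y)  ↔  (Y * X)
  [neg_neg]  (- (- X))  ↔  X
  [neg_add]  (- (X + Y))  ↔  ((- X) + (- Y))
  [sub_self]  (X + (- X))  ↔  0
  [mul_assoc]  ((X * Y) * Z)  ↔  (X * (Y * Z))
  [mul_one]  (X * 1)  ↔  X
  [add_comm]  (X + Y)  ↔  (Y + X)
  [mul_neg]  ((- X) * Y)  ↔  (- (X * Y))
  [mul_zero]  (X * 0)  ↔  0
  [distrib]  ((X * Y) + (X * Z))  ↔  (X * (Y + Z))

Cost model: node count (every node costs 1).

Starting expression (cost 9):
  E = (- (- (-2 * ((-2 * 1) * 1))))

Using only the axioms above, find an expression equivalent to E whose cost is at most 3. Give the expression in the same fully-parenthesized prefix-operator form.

(-2 * -2)   [cost 3]

step 1: mul_one (→) rewrites ((-2 * 1) * 1) into (-2 * 1), now (- (- (-2 * (-2 * 1))))
step 2: neg_neg (→) rewrites (- (- (-2 * (-2 * 1)))) into (-2 * (-2 * 1))
step 3: mul_one (→) rewrites (-2 * 1) into -2, reaching cost 3 (bound 3)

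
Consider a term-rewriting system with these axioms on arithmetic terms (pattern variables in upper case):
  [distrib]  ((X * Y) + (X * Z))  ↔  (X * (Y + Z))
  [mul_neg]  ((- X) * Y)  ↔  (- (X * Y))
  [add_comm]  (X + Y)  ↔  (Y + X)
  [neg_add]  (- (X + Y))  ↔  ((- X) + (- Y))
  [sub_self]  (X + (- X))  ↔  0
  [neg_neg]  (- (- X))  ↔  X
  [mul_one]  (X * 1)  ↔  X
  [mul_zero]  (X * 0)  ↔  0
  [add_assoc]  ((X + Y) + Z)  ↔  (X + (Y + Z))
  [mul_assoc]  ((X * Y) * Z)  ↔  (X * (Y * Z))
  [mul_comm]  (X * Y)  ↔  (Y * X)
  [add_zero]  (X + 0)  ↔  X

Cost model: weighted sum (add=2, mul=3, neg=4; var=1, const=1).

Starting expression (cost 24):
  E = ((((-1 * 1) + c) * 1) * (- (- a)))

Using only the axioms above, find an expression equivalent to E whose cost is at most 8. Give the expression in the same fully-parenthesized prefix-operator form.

((-1 + c) * a)   [cost 8]

1. [mul_one →] (((-1 * 1) + c) * 1)  →  ((-1 * 1) + c);  E = (((-1 * 1) + c) * (- (- a)))
2. [mul_one →] (-1 * 1)  →  -1;  E = ((-1 + c) * (- (- a)))
3. [neg_neg →] (- (- a))  →  a;  cost 8 ≤ 8, done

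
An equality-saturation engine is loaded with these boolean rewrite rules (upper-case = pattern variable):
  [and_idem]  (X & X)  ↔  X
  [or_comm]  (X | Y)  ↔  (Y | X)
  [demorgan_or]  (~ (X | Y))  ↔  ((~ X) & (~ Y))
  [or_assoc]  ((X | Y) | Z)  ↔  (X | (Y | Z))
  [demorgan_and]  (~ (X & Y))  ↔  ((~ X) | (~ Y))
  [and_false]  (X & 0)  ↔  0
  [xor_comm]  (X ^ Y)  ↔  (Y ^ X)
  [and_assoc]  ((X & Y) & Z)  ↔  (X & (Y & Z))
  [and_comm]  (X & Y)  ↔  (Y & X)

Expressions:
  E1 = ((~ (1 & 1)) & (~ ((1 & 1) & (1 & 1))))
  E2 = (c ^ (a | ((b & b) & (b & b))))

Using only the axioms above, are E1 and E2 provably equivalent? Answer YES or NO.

The axioms are sound identities: if E1 ↔* E2 then E1 and E2 evaluate identically under any assignment.
Under a=0, b=0, c=1: E1 evaluates to 0, E2 to 1. Distinct ⇒ no rewrite sequence connects them.

NO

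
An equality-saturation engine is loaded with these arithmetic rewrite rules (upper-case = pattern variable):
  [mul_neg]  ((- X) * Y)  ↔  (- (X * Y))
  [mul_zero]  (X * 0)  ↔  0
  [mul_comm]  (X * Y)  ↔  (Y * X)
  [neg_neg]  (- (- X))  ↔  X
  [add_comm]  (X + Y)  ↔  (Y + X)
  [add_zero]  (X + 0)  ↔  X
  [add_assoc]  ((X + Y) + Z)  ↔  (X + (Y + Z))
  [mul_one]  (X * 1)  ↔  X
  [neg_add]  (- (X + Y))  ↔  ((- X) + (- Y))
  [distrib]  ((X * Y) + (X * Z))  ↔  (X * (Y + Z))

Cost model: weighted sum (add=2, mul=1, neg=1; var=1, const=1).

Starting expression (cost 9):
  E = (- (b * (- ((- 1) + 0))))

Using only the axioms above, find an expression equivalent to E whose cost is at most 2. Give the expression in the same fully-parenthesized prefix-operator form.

(- b)   [cost 2]

(1) ((- 1) + 0)  =[add_zero →]=  (- 1)    ⊢ (- (b * (- (- 1))))
(2) (- (- 1))  =[neg_neg →]=  1    ⊢ (- (b * 1))
(3) (b * 1)  =[mul_one →]=  b    ⊢ cost 2, within 2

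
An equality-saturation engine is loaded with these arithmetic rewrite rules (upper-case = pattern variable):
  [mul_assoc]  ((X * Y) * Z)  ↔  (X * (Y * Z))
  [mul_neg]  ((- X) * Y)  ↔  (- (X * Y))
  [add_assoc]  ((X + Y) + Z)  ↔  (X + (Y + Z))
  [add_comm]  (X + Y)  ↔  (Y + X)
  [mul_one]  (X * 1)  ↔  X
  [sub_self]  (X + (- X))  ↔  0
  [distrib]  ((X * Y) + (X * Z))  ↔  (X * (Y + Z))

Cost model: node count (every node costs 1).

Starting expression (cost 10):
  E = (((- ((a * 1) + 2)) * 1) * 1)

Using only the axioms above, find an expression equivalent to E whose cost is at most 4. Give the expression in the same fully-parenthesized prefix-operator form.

(1) ((- ((a * 1) + 2)) * 1)  =[mul_one →]=  (- ((a * 1) + 2))    ⊢ ((- ((a * 1) + 2)) * 1)
(2) (a * 1)  =[mul_one →]=  a    ⊢ ((- (a + 2)) * 1)
(3) ((- (a + 2)) * 1)  =[mul_one →]=  (- (a + 2))    ⊢ cost 4, within 4

(- (a + 2))   [cost 4]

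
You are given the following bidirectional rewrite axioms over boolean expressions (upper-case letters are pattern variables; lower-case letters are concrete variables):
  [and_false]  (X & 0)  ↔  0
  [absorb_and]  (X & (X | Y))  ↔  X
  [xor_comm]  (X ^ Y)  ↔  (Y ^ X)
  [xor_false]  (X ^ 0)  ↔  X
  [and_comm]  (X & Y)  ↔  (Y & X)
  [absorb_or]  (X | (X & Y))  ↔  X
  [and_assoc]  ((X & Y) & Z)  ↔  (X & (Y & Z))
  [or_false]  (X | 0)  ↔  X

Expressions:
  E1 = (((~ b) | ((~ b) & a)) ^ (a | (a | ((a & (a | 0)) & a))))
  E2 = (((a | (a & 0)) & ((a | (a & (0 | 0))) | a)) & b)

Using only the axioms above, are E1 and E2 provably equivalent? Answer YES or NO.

NO

Every axiom is a valid identity, so a rewrite proof would force E1 and E2 to agree under every assignment.
At a=0, b=0: E1 = 1 but E2 = 0; they differ, so no derivation exists.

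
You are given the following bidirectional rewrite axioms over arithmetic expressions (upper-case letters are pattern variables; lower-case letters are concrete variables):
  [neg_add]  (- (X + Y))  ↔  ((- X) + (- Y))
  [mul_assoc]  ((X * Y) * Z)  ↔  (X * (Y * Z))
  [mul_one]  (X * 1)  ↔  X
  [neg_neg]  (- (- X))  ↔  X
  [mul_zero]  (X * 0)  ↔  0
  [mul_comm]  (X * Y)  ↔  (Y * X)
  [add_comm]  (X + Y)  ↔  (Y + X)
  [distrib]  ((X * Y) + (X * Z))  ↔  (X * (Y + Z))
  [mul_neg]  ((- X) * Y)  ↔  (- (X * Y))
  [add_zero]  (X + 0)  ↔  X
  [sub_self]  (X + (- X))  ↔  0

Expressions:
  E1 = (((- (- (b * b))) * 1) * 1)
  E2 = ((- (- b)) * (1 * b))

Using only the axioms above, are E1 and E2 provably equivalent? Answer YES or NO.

1. [mul_one →] ((- (- (b * b))) * 1)  →  (- (- (b * b)));  E1 = ((- (- (b * b))) * 1)
2. [neg_neg →] (- (- (b * b)))  →  (b * b);  E1 = ((b * b) * 1)
3. [mul_one →] ((b * b) * 1)  →  (b * b)
4. [mul_one ←] b  →  (b * 1);  E1 = (b * (b * 1))
5. [mul_comm →] (b * 1)  →  (1 * b);  E1 = (b * (1 * b))
6. [neg_neg ←] b  →  (- (- b));  this is E2

YES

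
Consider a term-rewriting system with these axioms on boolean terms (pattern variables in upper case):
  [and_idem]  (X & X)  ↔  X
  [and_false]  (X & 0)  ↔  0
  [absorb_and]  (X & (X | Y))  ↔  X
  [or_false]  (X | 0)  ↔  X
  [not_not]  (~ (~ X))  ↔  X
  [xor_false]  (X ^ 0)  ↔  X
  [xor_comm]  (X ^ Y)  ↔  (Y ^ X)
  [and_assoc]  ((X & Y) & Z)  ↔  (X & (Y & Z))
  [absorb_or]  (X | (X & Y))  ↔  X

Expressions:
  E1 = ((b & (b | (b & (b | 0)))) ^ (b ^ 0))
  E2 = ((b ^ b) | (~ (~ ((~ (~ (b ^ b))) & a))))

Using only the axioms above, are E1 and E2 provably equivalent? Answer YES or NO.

step 1: absorb_and (→) rewrites (b & (b | 0)) into b, now ((b & (b | b)) ^ (b ^ 0))
step 2: absorb_and (→) rewrites (b & (b | b)) into b, now (b ^ (b ^ 0))
step 3: xor_false (→) rewrites (b ^ 0) into b, now (b ^ b)
step 4: absorb_or (←) rewrites (b ^ b) into ((b ^ b) | ((b ^ b) & a))
step 5: not_not (←) rewrites (b ^ b) into (~ (~ (b ^ b))), now ((b ^ b) | ((~ (~ (b ^ b))) & a))
step 6: not_not (←) rewrites ((~ (~ (b ^ b))) & a) into (~ (~ ((~ (~ (b ^ b))) & a))), which is E2

YES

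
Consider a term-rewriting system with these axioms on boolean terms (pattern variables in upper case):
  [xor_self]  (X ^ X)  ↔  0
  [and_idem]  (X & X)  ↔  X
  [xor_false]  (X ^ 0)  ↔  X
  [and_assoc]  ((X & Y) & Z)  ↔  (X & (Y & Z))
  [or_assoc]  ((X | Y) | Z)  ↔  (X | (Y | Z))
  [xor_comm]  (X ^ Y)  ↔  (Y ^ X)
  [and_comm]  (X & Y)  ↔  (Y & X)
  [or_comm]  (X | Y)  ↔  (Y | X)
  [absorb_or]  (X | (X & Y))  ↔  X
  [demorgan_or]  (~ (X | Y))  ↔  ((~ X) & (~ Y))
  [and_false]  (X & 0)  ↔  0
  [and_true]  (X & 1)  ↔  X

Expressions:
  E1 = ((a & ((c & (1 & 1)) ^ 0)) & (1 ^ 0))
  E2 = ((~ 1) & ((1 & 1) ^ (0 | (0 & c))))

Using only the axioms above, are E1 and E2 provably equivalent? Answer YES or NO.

NO

Every axiom is a valid identity, so a rewrite proof would force E1 and E2 to agree under every assignment.
At a=1, c=1: E1 = 1 but E2 = 0; they differ, so no derivation exists.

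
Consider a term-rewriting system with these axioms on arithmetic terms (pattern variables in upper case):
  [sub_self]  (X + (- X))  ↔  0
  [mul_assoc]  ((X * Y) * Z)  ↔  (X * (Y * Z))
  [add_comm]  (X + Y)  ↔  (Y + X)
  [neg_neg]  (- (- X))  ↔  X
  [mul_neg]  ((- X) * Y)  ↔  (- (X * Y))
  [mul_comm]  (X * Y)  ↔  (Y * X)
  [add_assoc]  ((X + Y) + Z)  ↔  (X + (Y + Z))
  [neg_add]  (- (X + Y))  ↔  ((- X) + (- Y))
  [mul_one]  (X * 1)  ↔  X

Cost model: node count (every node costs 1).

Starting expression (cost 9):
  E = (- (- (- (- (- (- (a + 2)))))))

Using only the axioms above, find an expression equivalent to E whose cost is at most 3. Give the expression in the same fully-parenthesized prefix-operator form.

(a + 2)   [cost 3]

1. [neg_neg →] (- (- (- (- (- (a + 2))))))  →  (- (- (- (a + 2))));  E = (- (- (- (- (a + 2)))))
2. [neg_neg →] (- (- (a + 2)))  →  (a + 2);  E = (- (- (a + 2)))
3. [neg_neg →] (- (- (a + 2)))  →  (a + 2);  cost 3 ≤ 3, done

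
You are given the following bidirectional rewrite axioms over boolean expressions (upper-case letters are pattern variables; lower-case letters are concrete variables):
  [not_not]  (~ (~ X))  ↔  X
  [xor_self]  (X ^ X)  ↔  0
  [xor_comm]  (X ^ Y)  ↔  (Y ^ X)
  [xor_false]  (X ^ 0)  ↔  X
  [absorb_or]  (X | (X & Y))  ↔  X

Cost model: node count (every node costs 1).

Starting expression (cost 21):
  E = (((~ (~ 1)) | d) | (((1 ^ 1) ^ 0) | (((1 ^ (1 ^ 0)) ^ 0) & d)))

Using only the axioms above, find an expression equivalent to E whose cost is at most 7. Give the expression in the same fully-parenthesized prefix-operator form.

1. [xor_false →] (1 ^ 0)  →  1;  E = (((~ (~ 1)) | d) | (((1 ^ 1) ^ 0) | (((1 ^ 1) ^ 0) & d)))
2. [absorb_or →] (((1 ^ 1) ^ 0) | (((1 ^ 1) ^ 0) & d))  →  ((1 ^ 1) ^ 0);  E = (((~ (~ 1)) | d) | ((1 ^ 1) ^ 0))
3. [xor_false →] ((1 ^ 1) ^ 0)  →  (1 ^ 1);  E = (((~ (~ 1)) | d) | (1 ^ 1))
4. [not_not →] (~ (~ 1))  →  1;  cost 7 ≤ 7, done

((1 | d) | (1 ^ 1))   [cost 7]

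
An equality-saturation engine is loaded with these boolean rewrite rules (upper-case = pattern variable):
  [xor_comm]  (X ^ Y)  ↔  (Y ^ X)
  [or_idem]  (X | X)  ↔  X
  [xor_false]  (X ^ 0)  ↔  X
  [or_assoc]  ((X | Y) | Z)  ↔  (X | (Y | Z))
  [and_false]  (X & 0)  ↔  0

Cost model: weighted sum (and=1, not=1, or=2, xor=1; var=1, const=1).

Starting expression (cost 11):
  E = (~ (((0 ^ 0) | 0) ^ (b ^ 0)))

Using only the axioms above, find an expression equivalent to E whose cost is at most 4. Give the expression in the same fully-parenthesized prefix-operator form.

(~ (0 ^ b))   [cost 4]

step 1: xor_false (→) rewrites (b ^ 0) into b, now (~ (((0 ^ 0) | 0) ^ b))
step 2: xor_false (→) rewrites (0 ^ 0) into 0, now (~ ((0 | 0) ^ b))
step 3: or_idem (→) rewrites (0 | 0) into 0, reaching cost 4 (bound 4)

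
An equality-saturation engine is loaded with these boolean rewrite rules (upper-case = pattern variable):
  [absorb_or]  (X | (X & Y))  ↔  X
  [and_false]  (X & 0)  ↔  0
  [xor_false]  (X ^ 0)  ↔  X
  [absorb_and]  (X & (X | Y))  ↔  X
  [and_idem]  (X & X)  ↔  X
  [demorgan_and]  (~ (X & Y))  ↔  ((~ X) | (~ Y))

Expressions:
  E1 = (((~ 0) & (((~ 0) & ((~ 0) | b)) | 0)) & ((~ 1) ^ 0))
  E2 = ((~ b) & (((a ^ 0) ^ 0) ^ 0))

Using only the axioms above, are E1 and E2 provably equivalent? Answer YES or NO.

All listed rules preserve value, hence provable equivalence implies equal values everywhere; look for a separating assignment.
a=1, b=0 gives E1 ↦ 0, E2 ↦ 1; values differ ⇒ not provably equivalent.

NO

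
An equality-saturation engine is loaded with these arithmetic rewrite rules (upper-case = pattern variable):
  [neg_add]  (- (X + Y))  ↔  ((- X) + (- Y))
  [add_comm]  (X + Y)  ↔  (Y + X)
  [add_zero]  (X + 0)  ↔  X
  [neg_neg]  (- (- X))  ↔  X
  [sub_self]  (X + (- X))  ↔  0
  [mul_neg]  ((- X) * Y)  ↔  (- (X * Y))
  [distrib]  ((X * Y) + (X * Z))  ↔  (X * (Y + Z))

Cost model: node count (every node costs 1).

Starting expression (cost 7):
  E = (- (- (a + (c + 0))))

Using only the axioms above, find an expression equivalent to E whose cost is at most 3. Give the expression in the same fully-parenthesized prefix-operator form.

1. [neg_neg →] (- (- (a + (c + 0))))  →  (a + (c + 0))
2. [add_comm →] (a + (c + 0))  →  ((c + 0) + a)
3. [add_zero →] (c + 0)  →  c;  cost 3 ≤ 3, done

(c + a)   [cost 3]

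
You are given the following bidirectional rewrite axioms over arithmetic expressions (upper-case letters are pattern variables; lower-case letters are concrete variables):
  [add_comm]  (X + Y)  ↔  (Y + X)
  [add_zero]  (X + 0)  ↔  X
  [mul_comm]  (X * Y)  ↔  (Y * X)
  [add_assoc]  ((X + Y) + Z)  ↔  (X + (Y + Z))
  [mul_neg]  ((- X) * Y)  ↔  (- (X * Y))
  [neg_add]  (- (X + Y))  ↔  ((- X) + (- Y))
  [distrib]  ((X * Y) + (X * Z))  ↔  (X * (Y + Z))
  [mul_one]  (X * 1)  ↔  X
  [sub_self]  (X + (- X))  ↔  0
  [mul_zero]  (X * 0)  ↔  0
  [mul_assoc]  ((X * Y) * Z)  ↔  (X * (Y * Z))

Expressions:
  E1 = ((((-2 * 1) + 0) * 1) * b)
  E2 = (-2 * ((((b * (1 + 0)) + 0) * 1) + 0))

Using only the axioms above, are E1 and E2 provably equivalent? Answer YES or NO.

(1) (((-2 * 1) + 0) * 1)  =[mul_one →]=  ((-2 * 1) + 0)    ⊢ (((-2 * 1) + 0) * b)
(2) (-2 * 1)  =[mul_one →]=  -2    ⊢ ((-2 + 0) * b)
(3) (-2 + 0)  =[add_zero →]=  -2    ⊢ (-2 * b)
(4) b  =[add_zero ←]=  (b + 0)    ⊢ (-2 * (b + 0))
(5) b  =[mul_one ←]=  (b * 1)    ⊢ (-2 * ((b * 1) + 0))
(6) ((b * 1) + 0)  =[mul_one ←]=  (((b * 1) + 0) * 1)    ⊢ (-2 * (((b * 1) + 0) * 1))
(7) 1  =[add_zero ←]=  (1 + 0)    ⊢ (-2 * (((b * (1 + 0)) + 0) * 1))
(8) (((b * (1 + 0)) + 0) * 1)  =[add_zero ←]=  ((((b * (1 + 0)) + 0) * 1) + 0)    ⊢ E2

YES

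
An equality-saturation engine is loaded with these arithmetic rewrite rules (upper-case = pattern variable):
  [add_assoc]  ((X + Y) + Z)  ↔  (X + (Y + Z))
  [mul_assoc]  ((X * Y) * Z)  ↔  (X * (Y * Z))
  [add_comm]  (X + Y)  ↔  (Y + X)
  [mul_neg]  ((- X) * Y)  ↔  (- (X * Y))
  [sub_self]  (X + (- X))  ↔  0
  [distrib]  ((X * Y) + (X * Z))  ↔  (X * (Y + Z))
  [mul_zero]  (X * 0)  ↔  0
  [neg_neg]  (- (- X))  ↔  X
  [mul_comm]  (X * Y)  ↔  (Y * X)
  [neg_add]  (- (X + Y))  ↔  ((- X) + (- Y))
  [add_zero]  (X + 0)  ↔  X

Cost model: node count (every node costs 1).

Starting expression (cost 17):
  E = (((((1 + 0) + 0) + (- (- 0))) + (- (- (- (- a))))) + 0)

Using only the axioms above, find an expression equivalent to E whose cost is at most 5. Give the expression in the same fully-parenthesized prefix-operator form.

(1) (- (- (- a)))  =[neg_neg →]=  (- a)    ⊢ (((((1 + 0) + 0) + (- (- 0))) + (- (- a))) + 0)
(2) (- (- a))  =[neg_neg →]=  a    ⊢ (((((1 + 0) + 0) + (- (- 0))) + a) + 0)
(3) ((((1 + 0) + 0) + (- (- 0))) + a)  =[add_comm →]=  (a + (((1 + 0) + 0) + (- (- 0))))    ⊢ ((a + (((1 + 0) + 0) + (- (- 0)))) + 0)
(4) (- (- 0))  =[neg_neg →]=  0    ⊢ ((a + (((1 + 0) + 0) + 0)) + 0)
(5) (1 + 0)  =[add_zero →]=  1    ⊢ ((a + ((1 + 0) + 0)) + 0)
(6) (1 + 0)  =[add_zero →]=  1    ⊢ ((a + (1 + 0)) + 0)
(7) (1 + 0)  =[add_zero →]=  1    ⊢ cost 5, within 5

((a + 1) + 0)   [cost 5]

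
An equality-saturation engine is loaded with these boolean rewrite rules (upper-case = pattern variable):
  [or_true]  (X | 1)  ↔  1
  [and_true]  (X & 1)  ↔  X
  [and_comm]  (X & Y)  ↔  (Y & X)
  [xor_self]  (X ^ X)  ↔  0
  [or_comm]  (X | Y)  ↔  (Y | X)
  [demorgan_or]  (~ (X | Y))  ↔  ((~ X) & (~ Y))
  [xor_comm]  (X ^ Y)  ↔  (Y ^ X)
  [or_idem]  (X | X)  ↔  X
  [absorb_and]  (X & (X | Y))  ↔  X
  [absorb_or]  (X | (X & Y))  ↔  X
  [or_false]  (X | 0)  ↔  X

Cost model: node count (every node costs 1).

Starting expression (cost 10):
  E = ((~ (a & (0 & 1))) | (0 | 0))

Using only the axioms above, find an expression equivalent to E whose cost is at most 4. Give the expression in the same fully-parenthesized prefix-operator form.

(~ (a & 0))   [cost 4]

(1) (0 | 0)  =[or_false →]=  0    ⊢ ((~ (a & (0 & 1))) | 0)
(2) (0 & 1)  =[and_true →]=  0    ⊢ ((~ (a & 0)) | 0)
(3) ((~ (a & 0)) | 0)  =[or_false →]=  (~ (a & 0))    ⊢ cost 4, within 4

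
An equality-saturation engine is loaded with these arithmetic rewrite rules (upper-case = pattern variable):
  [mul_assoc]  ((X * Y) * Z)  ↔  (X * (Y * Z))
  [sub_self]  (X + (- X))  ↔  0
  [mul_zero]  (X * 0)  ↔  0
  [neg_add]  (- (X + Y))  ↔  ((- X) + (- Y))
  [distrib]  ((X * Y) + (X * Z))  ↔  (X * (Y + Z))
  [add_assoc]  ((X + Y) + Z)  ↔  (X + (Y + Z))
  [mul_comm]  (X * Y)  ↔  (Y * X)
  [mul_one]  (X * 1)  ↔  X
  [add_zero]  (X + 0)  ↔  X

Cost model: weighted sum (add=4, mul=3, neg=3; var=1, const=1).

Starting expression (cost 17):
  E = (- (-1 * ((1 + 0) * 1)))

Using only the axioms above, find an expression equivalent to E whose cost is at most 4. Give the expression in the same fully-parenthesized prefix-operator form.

(1) (1 + 0)  =[add_zero →]=  1    ⊢ (- (-1 * (1 * 1)))
(2) (1 * 1)  =[mul_one →]=  1    ⊢ (- (-1 * 1))
(3) (-1 * 1)  =[mul_one →]=  -1    ⊢ cost 4, within 4

(- -1)   [cost 4]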